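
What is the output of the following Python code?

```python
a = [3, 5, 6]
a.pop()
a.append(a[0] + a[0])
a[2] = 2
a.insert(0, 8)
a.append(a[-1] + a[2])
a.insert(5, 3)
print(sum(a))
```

28

pop() removes 6 → [3, 5]
append a[0]+a[0] = 3+3 = 6 → [3, 5, 6]
a[2] = 2 → [3, 5, 2]
insert 8 at 0 → [8, 3, 5, 2]
append a[-1]+a[2] = 2+5 = 7 → [8, 3, 5, 2, 7]
insert 3 at 5 → [8, 3, 5, 2, 7, 3]
sum = 28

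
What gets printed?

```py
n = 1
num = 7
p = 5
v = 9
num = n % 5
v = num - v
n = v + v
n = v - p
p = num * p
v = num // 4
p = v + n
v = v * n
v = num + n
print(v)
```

-12

num = 1%5 = 1
v = 1-9 = -8
n = (-8)+(-8) = -16
n = (-8)-5 = -13
p = 1*5 = 5
v = 1//4 = 0
p = 0+(-13) = -13
v = 0*(-13) = 0
v = 1+(-13) = -12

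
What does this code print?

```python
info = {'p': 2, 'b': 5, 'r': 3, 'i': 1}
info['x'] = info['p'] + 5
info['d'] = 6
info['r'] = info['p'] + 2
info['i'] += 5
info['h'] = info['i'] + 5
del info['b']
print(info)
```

{'p': 2, 'r': 4, 'i': 6, 'x': 7, 'd': 6, 'h': 11}

info['x'] = info['p']+5 = 7 → {'p': 2, 'b': 5, 'r': 3, 'i': 1, 'x': 7}
info['d'] = 6 → {'p': 2, 'b': 5, 'r': 3, 'i': 1, 'x': 7, 'd': 6}
info['r'] = info['p']+2 = 4 → {'p': 2, 'b': 5, 'r': 4, 'i': 1, 'x': 7, 'd': 6}
info['i'] = 1+5 = 6 → {'p': 2, 'b': 5, 'r': 4, 'i': 6, 'x': 7, 'd': 6}
info['h'] = info['i']+5 = 11 → {'p': 2, 'b': 5, 'r': 4, 'i': 6, 'x': 7, 'd': 6, 'h': 11}
del 'b' → {'p': 2, 'r': 4, 'i': 6, 'x': 7, 'd': 6, 'h': 11}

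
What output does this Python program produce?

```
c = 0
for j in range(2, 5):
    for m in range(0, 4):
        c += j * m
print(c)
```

j=2,m=0: c = 0+0 = 0
j=2,m=1: c = 0+2 = 2
j=2,m=2: c = 2+4 = 6
j=2,m=3: c = 6+6 = 12
j=3,m=0: c = 12+0 = 12
j=3,m=1: c = 12+3 = 15
j=3,m=2: c = 15+6 = 21
j=3,m=3: c = 21+9 = 30
j=4,m=0: c = 30+0 = 30
j=4,m=1: c = 30+4 = 34
j=4,m=2: c = 34+8 = 42
j=4,m=3: c = 42+12 = 54

54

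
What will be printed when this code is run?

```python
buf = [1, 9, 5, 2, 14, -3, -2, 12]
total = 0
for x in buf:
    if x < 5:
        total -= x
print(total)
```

x=1: <5, total = 0-1 = -1
x=9: not <5
x=5: not <5
x=2: <5, total = (-1)-2 = -3
x=14: not <5
x=-3: <5, total = (-3)-(-3) = 0
x=-2: <5, total = 0-(-2) = 2
x=12: not <5

2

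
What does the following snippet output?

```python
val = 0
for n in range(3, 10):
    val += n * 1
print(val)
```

42

n=3: val = 0+3*1 = 3
n=4: val = 3+4*1 = 7
n=5: val = 7+5*1 = 12
n=6: val = 12+6*1 = 18
n=7: val = 18+7*1 = 25
n=8: val = 25+8*1 = 33
n=9: val = 33+9*1 = 42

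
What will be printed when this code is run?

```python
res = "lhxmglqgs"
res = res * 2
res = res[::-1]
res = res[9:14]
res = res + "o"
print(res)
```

repeat ×2 → 'lhxmglqgslhxmglqgs'
reverse → 'sgqlgmxhlsgqlgmxhl'
slice [9:14] → 'sgqlg'
+ 'o' → 'sgqlgo'

sgqlgo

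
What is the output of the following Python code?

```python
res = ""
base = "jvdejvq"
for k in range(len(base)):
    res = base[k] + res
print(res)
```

k=0: prepend 'j' → 'j'
k=1: prepend 'v' → 'vj'
k=2: prepend 'd' → 'dvj'
k=3: prepend 'e' → 'edvj'
k=4: prepend 'j' → 'jedvj'
k=5: prepend 'v' → 'vjedvj'
k=6: prepend 'q' → 'qvjedvj'

qvjedvj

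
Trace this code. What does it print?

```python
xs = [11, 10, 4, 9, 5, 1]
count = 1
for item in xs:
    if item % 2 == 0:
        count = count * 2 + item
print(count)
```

item=11: not even
item=10: even, count = 1*2+10 = 12
item=4: even, count = 12*2+4 = 28
item=9: not even
item=5: not even
item=1: not even

28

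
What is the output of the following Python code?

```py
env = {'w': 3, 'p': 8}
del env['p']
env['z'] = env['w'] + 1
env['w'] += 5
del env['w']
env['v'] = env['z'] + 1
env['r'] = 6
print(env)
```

del 'p' → {'w': 3}
env['z'] = env['w']+1 = 4 → {'w': 3, 'z': 4}
env['w'] = 3+5 = 8 → {'w': 8, 'z': 4}
del 'w' → {'z': 4}
env['v'] = env['z']+1 = 5 → {'z': 4, 'v': 5}
env['r'] = 6 → {'z': 4, 'v': 5, 'r': 6}

{'z': 4, 'v': 5, 'r': 6}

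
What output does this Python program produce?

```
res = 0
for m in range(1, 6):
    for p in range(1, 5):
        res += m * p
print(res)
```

m=1,p=1: res = 0+1 = 1
m=1,p=2: res = 1+2 = 3
m=1,p=3: res = 3+3 = 6
m=1,p=4: res = 6+4 = 10
m=2,p=1: res = 10+2 = 12
m=2,p=2: res = 12+4 = 16
m=2,p=3: res = 16+6 = 22
m=2,p=4: res = 22+8 = 30
m=3,p=1: res = 30+3 = 33
m=3,p=2: res = 33+6 = 39
m=3,p=3: res = 39+9 = 48
m=3,p=4: res = 48+12 = 60
m=4,p=1: res = 60+4 = 64
m=4,p=2: res = 64+8 = 72
m=4,p=3: res = 72+12 = 84
m=4,p=4: res = 84+16 = 100
m=5,p=1: res = 100+5 = 105
m=5,p=2: res = 105+10 = 115
m=5,p=3: res = 115+15 = 130
m=5,p=4: res = 130+20 = 150

150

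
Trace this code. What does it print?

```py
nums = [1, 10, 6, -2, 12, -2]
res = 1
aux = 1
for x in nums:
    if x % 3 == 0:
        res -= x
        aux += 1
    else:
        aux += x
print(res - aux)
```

-27

x=1: not %3==0; aux=2
x=10: not %3==0; aux=12
x=6: %3==0, res = 1-6 = -5; aux=13
x=-2: not %3==0; aux=11
x=12: %3==0, res = (-5)-12 = -17; aux=12
x=-2: not %3==0; aux=10
res-aux = (-17)-10 = -27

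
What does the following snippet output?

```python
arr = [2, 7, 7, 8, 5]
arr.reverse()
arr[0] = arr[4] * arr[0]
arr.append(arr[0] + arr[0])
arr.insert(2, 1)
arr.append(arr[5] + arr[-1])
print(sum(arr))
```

reverse → [5, 8, 7, 7, 2]
arr[0] = arr[4]*arr[0] = 2*5 = 10 → [10, 8, 7, 7, 2]
append arr[0]+arr[0] = 10+10 = 20 → [10, 8, 7, 7, 2, 20]
insert 1 at 2 → [10, 8, 1, 7, 7, 2, 20]
append arr[5]+arr[-1] = 2+20 = 22 → [10, 8, 1, 7, 7, 2, 20, 22]
sum = 77

77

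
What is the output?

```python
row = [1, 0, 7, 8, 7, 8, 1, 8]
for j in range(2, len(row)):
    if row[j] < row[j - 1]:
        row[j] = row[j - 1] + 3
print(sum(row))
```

j=2: 7>=0, unchanged → [1, 0, 7, 8, 7, 8, 1, 8]
j=3: 8>=7, unchanged → [1, 0, 7, 8, 7, 8, 1, 8]
j=4: 7<8, row[4] = 8+3 = 11 → [1, 0, 7, 8, 11, 8, 1, 8]
j=5: 8<11, row[5] = 11+3 = 14 → [1, 0, 7, 8, 11, 14, 1, 8]
j=6: 1<14, row[6] = 14+3 = 17 → [1, 0, 7, 8, 11, 14, 17, 8]
j=7: 8<17, row[7] = 17+3 = 20 → [1, 0, 7, 8, 11, 14, 17, 20]
sum = 78

78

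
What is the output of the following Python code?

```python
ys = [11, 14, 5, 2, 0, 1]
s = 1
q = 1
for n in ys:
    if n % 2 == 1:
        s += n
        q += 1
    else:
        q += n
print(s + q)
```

38

n=11: odd, s = 1+11 = 12; q=2
n=14: not odd; q=16
n=5: odd, s = 12+5 = 17; q=17
n=2: not odd; q=19
n=0: not odd; q=19
n=1: odd, s = 17+1 = 18; q=20
s+q = 18+20 = 38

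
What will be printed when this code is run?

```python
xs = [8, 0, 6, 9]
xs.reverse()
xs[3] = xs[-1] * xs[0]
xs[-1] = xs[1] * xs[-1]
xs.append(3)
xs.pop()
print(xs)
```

[9, 6, 0, 432]

reverse → [9, 6, 0, 8]
xs[3] = xs[-1]*xs[0] = 8*9 = 72 → [9, 6, 0, 72]
xs[-1] = xs[1]*xs[-1] = 6*72 = 432 → [9, 6, 0, 432]
append 3 → [9, 6, 0, 432, 3]
pop() removes 3 → [9, 6, 0, 432]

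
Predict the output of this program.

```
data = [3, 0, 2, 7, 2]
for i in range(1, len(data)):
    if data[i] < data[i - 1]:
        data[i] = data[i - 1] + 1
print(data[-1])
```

i=1: 0<3, data[1] = 3+1 = 4 → [3, 4, 2, 7, 2]
i=2: 2<4, data[2] = 4+1 = 5 → [3, 4, 5, 7, 2]
i=3: 7>=5, unchanged → [3, 4, 5, 7, 2]
i=4: 2<7, data[4] = 7+1 = 8 → [3, 4, 5, 7, 8]

8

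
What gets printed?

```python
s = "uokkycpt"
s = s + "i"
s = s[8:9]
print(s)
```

+ 'i' → 'uokkycpti'
slice [8:9] → 'i'

i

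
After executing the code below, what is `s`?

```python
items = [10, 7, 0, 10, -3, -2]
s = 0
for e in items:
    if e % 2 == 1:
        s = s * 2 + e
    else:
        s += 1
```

e=10: not odd, s = 0+1 = 1
e=7: odd, s = 1*2+7 = 9
e=0: not odd, s = 9+1 = 10
e=10: not odd, s = 10+1 = 11
e=-3: odd, s = 11*2+(-3) = 19
e=-2: not odd, s = 19+1 = 20

20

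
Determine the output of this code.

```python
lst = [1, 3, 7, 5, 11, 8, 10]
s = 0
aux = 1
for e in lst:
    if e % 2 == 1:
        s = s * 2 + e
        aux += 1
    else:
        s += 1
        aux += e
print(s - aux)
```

e=1: odd, s = 0*2+1 = 1; aux=2
e=3: odd, s = 1*2+3 = 5; aux=3
e=7: odd, s = 5*2+7 = 17; aux=4
e=5: odd, s = 17*2+5 = 39; aux=5
e=11: odd, s = 39*2+11 = 89; aux=6
e=8: not odd, s = 89+1 = 90; aux=14
e=10: not odd, s = 90+1 = 91; aux=24
s-aux = 91-24 = 67

67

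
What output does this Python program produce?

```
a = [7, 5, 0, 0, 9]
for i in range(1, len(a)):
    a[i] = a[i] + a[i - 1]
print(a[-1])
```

i=1: a[1] = 5+7 = 12 → [7, 12, 0, 0, 9]
i=2: a[2] = 0+12 = 12 → [7, 12, 12, 0, 9]
i=3: a[3] = 0+12 = 12 → [7, 12, 12, 12, 9]
i=4: a[4] = 9+12 = 21 → [7, 12, 12, 12, 21]

21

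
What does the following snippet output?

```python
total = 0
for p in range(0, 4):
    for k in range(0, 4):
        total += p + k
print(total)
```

48

p=0,k=0: total = 0+0 = 0
p=0,k=1: total = 0+1 = 1
p=0,k=2: total = 1+2 = 3
p=0,k=3: total = 3+3 = 6
p=1,k=0: total = 6+1 = 7
p=1,k=1: total = 7+2 = 9
p=1,k=2: total = 9+3 = 12
p=1,k=3: total = 12+4 = 16
p=2,k=0: total = 16+2 = 18
p=2,k=1: total = 18+3 = 21
p=2,k=2: total = 21+4 = 25
p=2,k=3: total = 25+5 = 30
p=3,k=0: total = 30+3 = 33
p=3,k=1: total = 33+4 = 37
p=3,k=2: total = 37+5 = 42
p=3,k=3: total = 42+6 = 48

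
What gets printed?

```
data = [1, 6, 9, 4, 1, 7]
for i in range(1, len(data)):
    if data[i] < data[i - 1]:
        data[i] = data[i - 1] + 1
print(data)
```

i=1: 6>=1, unchanged → [1, 6, 9, 4, 1, 7]
i=2: 9>=6, unchanged → [1, 6, 9, 4, 1, 7]
i=3: 4<9, data[3] = 9+1 = 10 → [1, 6, 9, 10, 1, 7]
i=4: 1<10, data[4] = 10+1 = 11 → [1, 6, 9, 10, 11, 7]
i=5: 7<11, data[5] = 11+1 = 12 → [1, 6, 9, 10, 11, 12]

[1, 6, 9, 10, 11, 12]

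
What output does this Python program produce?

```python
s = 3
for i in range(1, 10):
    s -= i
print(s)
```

-42

i=1: s = 3-1 = 2
i=2: s = 2-2 = 0
i=3: s = 0-3 = -3
i=4: s = (-3)-4 = -7
i=5: s = (-7)-5 = -12
i=6: s = (-12)-6 = -18
i=7: s = (-18)-7 = -25
i=8: s = (-25)-8 = -33
i=9: s = (-33)-9 = -42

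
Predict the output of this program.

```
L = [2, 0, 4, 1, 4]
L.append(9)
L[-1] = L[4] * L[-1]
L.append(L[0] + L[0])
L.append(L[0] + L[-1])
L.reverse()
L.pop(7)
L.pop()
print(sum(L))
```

append 9 → [2, 0, 4, 1, 4, 9]
L[-1] = L[4]*L[-1] = 4*9 = 36 → [2, 0, 4, 1, 4, 36]
append L[0]+L[0] = 2+2 = 4 → [2, 0, 4, 1, 4, 36, 4]
append L[0]+L[-1] = 2+4 = 6 → [2, 0, 4, 1, 4, 36, 4, 6]
reverse → [6, 4, 36, 4, 1, 4, 0, 2]
pop(7) removes 2 → [6, 4, 36, 4, 1, 4, 0]
pop() removes 0 → [6, 4, 36, 4, 1, 4]
sum = 55

55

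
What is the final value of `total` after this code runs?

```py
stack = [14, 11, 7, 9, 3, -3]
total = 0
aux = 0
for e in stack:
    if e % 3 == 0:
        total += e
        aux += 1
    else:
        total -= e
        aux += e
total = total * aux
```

-805

e=14: not %3==0, total = 0-14 = -14; aux=14
e=11: not %3==0, total = (-14)-11 = -25; aux=25
e=7: not %3==0, total = (-25)-7 = -32; aux=32
e=9: %3==0, total = (-32)+9 = -23; aux=33
e=3: %3==0, total = (-23)+3 = -20; aux=34
e=-3: %3==0, total = (-20)+(-3) = -23; aux=35
total*aux = (-23)*35 = -805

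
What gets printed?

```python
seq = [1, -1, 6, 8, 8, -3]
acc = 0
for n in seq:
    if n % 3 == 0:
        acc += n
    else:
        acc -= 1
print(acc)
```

n=1: not %3==0, acc = 0-1 = -1
n=-1: not %3==0, acc = (-1)-1 = -2
n=6: %3==0, acc = (-2)+6 = 4
n=8: not %3==0, acc = 4-1 = 3
n=8: not %3==0, acc = 3-1 = 2
n=-3: %3==0, acc = 2+(-3) = -1

-1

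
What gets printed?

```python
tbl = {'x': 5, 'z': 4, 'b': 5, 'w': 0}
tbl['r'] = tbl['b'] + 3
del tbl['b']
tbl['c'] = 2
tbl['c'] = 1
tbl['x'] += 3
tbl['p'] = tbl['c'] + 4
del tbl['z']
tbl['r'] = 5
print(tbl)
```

{'x': 8, 'w': 0, 'r': 5, 'c': 1, 'p': 5}

tbl['r'] = tbl['b']+3 = 8 → {'x': 5, 'z': 4, 'b': 5, 'w': 0, 'r': 8}
del 'b' → {'x': 5, 'z': 4, 'w': 0, 'r': 8}
tbl['c'] = 2 → {'x': 5, 'z': 4, 'w': 0, 'r': 8, 'c': 2}
tbl['c'] = 1 → {'x': 5, 'z': 4, 'w': 0, 'r': 8, 'c': 1}
tbl['x'] = 5+3 = 8 → {'x': 8, 'z': 4, 'w': 0, 'r': 8, 'c': 1}
tbl['p'] = tbl['c']+4 = 5 → {'x': 8, 'z': 4, 'w': 0, 'r': 8, 'c': 1, 'p': 5}
del 'z' → {'x': 8, 'w': 0, 'r': 8, 'c': 1, 'p': 5}
tbl['r'] = 5 → {'x': 8, 'w': 0, 'r': 5, 'c': 1, 'p': 5}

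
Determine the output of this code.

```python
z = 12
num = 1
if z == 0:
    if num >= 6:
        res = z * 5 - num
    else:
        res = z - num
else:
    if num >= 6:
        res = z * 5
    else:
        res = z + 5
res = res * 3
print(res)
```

z=12, num=1
z == 0 is False; num >= 6 is False
→ res = z + 5 = 17
res = 17*3 = 51

51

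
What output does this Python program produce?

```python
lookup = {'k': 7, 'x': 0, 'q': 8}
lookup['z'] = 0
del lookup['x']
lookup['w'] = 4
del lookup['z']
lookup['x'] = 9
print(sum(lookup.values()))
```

28

lookup['z'] = 0 → {'k': 7, 'x': 0, 'q': 8, 'z': 0}
del 'x' → {'k': 7, 'q': 8, 'z': 0}
lookup['w'] = 4 → {'k': 7, 'q': 8, 'z': 0, 'w': 4}
del 'z' → {'k': 7, 'q': 8, 'w': 4}
lookup['x'] = 9 → {'k': 7, 'q': 8, 'w': 4, 'x': 9}
sum of values = 28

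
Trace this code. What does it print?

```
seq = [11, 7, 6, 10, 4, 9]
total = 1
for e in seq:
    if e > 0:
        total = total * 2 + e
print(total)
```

633

e=11: >0, total = 1*2+11 = 13
e=7: >0, total = 13*2+7 = 33
e=6: >0, total = 33*2+6 = 72
e=10: >0, total = 72*2+10 = 154
e=4: >0, total = 154*2+4 = 312
e=9: >0, total = 312*2+9 = 633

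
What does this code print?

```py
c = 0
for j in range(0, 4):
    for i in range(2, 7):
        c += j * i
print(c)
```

j=0,i=2: c = 0+0 = 0
j=0,i=3: c = 0+0 = 0
j=0,i=4: c = 0+0 = 0
j=0,i=5: c = 0+0 = 0
j=0,i=6: c = 0+0 = 0
j=1,i=2: c = 0+2 = 2
j=1,i=3: c = 2+3 = 5
j=1,i=4: c = 5+4 = 9
j=1,i=5: c = 9+5 = 14
j=1,i=6: c = 14+6 = 20
j=2,i=2: c = 20+4 = 24
j=2,i=3: c = 24+6 = 30
j=2,i=4: c = 30+8 = 38
j=2,i=5: c = 38+10 = 48
j=2,i=6: c = 48+12 = 60
j=3,i=2: c = 60+6 = 66
j=3,i=3: c = 66+9 = 75
j=3,i=4: c = 75+12 = 87
j=3,i=5: c = 87+15 = 102
j=3,i=6: c = 102+18 = 120

120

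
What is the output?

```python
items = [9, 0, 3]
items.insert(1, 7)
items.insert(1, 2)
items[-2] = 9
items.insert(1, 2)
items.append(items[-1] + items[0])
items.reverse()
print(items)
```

[12, 3, 9, 7, 2, 2, 9]

insert 7 at 1 → [9, 7, 0, 3]
insert 2 at 1 → [9, 2, 7, 0, 3]
items[-2] = 9 → [9, 2, 7, 9, 3]
insert 2 at 1 → [9, 2, 2, 7, 9, 3]
append items[-1]+items[0] = 3+9 = 12 → [9, 2, 2, 7, 9, 3, 12]
reverse → [12, 3, 9, 7, 2, 2, 9]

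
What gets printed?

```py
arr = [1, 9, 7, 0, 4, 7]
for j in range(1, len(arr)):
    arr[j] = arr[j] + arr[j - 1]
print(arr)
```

[1, 10, 17, 17, 21, 28]

j=1: arr[1] = 9+1 = 10 → [1, 10, 7, 0, 4, 7]
j=2: arr[2] = 7+10 = 17 → [1, 10, 17, 0, 4, 7]
j=3: arr[3] = 0+17 = 17 → [1, 10, 17, 17, 4, 7]
j=4: arr[4] = 4+17 = 21 → [1, 10, 17, 17, 21, 7]
j=5: arr[5] = 7+21 = 28 → [1, 10, 17, 17, 21, 28]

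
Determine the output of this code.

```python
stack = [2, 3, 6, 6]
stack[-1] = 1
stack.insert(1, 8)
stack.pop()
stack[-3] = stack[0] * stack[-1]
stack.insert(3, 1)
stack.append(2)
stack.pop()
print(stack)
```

[2, 12, 3, 1, 6]

stack[-1] = 1 → [2, 3, 6, 1]
insert 8 at 1 → [2, 8, 3, 6, 1]
pop() removes 1 → [2, 8, 3, 6]
stack[-3] = stack[0]*stack[-1] = 2*6 = 12 → [2, 12, 3, 6]
insert 1 at 3 → [2, 12, 3, 1, 6]
append 2 → [2, 12, 3, 1, 6, 2]
pop() removes 2 → [2, 12, 3, 1, 6]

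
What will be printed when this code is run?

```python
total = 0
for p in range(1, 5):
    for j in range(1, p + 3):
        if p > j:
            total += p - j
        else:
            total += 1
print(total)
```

22

p=1,j=1: not 1>1, total = 0+1 = 1
p=1,j=2: not 1>2, total = 1+1 = 2
p=1,j=3: not 1>3, total = 2+1 = 3
p=2,j=1: 2>1, total = 3+1 = 4
p=2,j=2: not 2>2, total = 4+1 = 5
p=2,j=3: not 2>3, total = 5+1 = 6
p=2,j=4: not 2>4, total = 6+1 = 7
p=3,j=1: 3>1, total = 7+2 = 9
p=3,j=2: 3>2, total = 9+1 = 10
p=3,j=3: not 3>3, total = 10+1 = 11
p=3,j=4: not 3>4, total = 11+1 = 12
p=3,j=5: not 3>5, total = 12+1 = 13
p=4,j=1: 4>1, total = 13+3 = 16
p=4,j=2: 4>2, total = 16+2 = 18
p=4,j=3: 4>3, total = 18+1 = 19
p=4,j=4: not 4>4, total = 19+1 = 20
p=4,j=5: not 4>5, total = 20+1 = 21
p=4,j=6: not 4>6, total = 21+1 = 22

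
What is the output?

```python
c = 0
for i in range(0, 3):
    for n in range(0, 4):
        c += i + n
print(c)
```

30

i=0,n=0: c = 0+0 = 0
i=0,n=1: c = 0+1 = 1
i=0,n=2: c = 1+2 = 3
i=0,n=3: c = 3+3 = 6
i=1,n=0: c = 6+1 = 7
i=1,n=1: c = 7+2 = 9
i=1,n=2: c = 9+3 = 12
i=1,n=3: c = 12+4 = 16
i=2,n=0: c = 16+2 = 18
i=2,n=1: c = 18+3 = 21
i=2,n=2: c = 21+4 = 25
i=2,n=3: c = 25+5 = 30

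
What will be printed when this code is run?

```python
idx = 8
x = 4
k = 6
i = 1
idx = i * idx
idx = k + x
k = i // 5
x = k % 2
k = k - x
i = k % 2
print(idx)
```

idx = 1*8 = 8
idx = 6+4 = 10
k = 1//5 = 0
x = 0%2 = 0
k = 0-0 = 0
i = 0%2 = 0

10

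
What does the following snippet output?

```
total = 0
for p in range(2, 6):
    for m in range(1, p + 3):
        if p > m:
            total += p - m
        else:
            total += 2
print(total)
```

44

p=2,m=1: 2>1, total = 0+1 = 1
p=2,m=2: not 2>2, total = 1+2 = 3
p=2,m=3: not 2>3, total = 3+2 = 5
p=2,m=4: not 2>4, total = 5+2 = 7
p=3,m=1: 3>1, total = 7+2 = 9
p=3,m=2: 3>2, total = 9+1 = 10
p=3,m=3: not 3>3, total = 10+2 = 12
p=3,m=4: not 3>4, total = 12+2 = 14
p=3,m=5: not 3>5, total = 14+2 = 16
p=4,m=1: 4>1, total = 16+3 = 19
p=4,m=2: 4>2, total = 19+2 = 21
p=4,m=3: 4>3, total = 21+1 = 22
p=4,m=4: not 4>4, total = 22+2 = 24
p=4,m=5: not 4>5, total = 24+2 = 26
p=4,m=6: not 4>6, total = 26+2 = 28
p=5,m=1: 5>1, total = 28+4 = 32
p=5,m=2: 5>2, total = 32+3 = 35
p=5,m=3: 5>3, total = 35+2 = 37
p=5,m=4: 5>4, total = 37+1 = 38
p=5,m=5: not 5>5, total = 38+2 = 40
p=5,m=6: not 5>6, total = 40+2 = 42
p=5,m=7: not 5>7, total = 42+2 = 44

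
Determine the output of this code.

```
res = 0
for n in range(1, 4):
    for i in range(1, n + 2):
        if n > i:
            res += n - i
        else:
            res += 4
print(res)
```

n=1,i=1: not 1>1, res = 0+4 = 4
n=1,i=2: not 1>2, res = 4+4 = 8
n=2,i=1: 2>1, res = 8+1 = 9
n=2,i=2: not 2>2, res = 9+4 = 13
n=2,i=3: not 2>3, res = 13+4 = 17
n=3,i=1: 3>1, res = 17+2 = 19
n=3,i=2: 3>2, res = 19+1 = 20
n=3,i=3: not 3>3, res = 20+4 = 24
n=3,i=4: not 3>4, res = 24+4 = 28

28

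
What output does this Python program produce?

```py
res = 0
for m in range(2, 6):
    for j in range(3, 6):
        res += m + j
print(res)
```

90

m=2,j=3: res = 0+5 = 5
m=2,j=4: res = 5+6 = 11
m=2,j=5: res = 11+7 = 18
m=3,j=3: res = 18+6 = 24
m=3,j=4: res = 24+7 = 31
m=3,j=5: res = 31+8 = 39
m=4,j=3: res = 39+7 = 46
m=4,j=4: res = 46+8 = 54
m=4,j=5: res = 54+9 = 63
m=5,j=3: res = 63+8 = 71
m=5,j=4: res = 71+9 = 80
m=5,j=5: res = 80+10 = 90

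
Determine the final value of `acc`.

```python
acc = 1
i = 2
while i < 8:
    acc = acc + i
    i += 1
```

i=2: acc = 1+2 = 3
i=3: acc = 3+3 = 6
i=4: acc = 6+4 = 10
i=5: acc = 10+5 = 15
i=6: acc = 15+6 = 21
i=7: acc = 21+7 = 28

28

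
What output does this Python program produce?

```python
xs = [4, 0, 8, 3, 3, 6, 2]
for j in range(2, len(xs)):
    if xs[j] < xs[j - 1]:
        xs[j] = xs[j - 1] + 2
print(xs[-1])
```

j=2: 8>=0, unchanged → [4, 0, 8, 3, 3, 6, 2]
j=3: 3<8, xs[3] = 8+2 = 10 → [4, 0, 8, 10, 3, 6, 2]
j=4: 3<10, xs[4] = 10+2 = 12 → [4, 0, 8, 10, 12, 6, 2]
j=5: 6<12, xs[5] = 12+2 = 14 → [4, 0, 8, 10, 12, 14, 2]
j=6: 2<14, xs[6] = 14+2 = 16 → [4, 0, 8, 10, 12, 14, 16]

16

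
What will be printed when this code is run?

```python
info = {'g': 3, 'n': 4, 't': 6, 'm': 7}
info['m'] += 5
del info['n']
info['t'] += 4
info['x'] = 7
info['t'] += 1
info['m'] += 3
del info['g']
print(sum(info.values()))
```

info['m'] = 7+5 = 12 → {'g': 3, 'n': 4, 't': 6, 'm': 12}
del 'n' → {'g': 3, 't': 6, 'm': 12}
info['t'] = 6+4 = 10 → {'g': 3, 't': 10, 'm': 12}
info['x'] = 7 → {'g': 3, 't': 10, 'm': 12, 'x': 7}
info['t'] = 10+1 = 11 → {'g': 3, 't': 11, 'm': 12, 'x': 7}
info['m'] = 12+3 = 15 → {'g': 3, 't': 11, 'm': 15, 'x': 7}
del 'g' → {'t': 11, 'm': 15, 'x': 7}
sum of values = 33

33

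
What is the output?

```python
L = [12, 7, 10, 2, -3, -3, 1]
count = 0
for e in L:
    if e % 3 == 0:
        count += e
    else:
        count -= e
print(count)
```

-14

e=12: %3==0, count = 0+12 = 12
e=7: not %3==0, count = 12-7 = 5
e=10: not %3==0, count = 5-10 = -5
e=2: not %3==0, count = (-5)-2 = -7
e=-3: %3==0, count = (-7)+(-3) = -10
e=-3: %3==0, count = (-10)+(-3) = -13
e=1: not %3==0, count = (-13)-1 = -14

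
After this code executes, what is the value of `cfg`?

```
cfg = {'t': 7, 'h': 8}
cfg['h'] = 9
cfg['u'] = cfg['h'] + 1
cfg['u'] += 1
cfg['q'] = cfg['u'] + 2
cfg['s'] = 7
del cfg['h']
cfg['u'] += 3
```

{'t': 7, 'u': 14, 'q': 13, 's': 7}

cfg['h'] = 9 → {'t': 7, 'h': 9}
cfg['u'] = cfg['h']+1 = 10 → {'t': 7, 'h': 9, 'u': 10}
cfg['u'] = 10+1 = 11 → {'t': 7, 'h': 9, 'u': 11}
cfg['q'] = cfg['u']+2 = 13 → {'t': 7, 'h': 9, 'u': 11, 'q': 13}
cfg['s'] = 7 → {'t': 7, 'h': 9, 'u': 11, 'q': 13, 's': 7}
del 'h' → {'t': 7, 'u': 11, 'q': 13, 's': 7}
cfg['u'] = 11+3 = 14 → {'t': 7, 'u': 14, 'q': 13, 's': 7}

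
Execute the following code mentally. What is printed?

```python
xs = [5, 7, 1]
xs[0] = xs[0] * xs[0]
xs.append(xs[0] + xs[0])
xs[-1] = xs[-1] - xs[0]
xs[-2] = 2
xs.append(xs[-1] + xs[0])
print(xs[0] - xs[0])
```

0

xs[0] = xs[0]*xs[0] = 5*5 = 25 → [25, 7, 1]
append xs[0]+xs[0] = 25+25 = 50 → [25, 7, 1, 50]
xs[-1] = xs[-1]-xs[0] = 50-25 = 25 → [25, 7, 1, 25]
xs[-2] = 2 → [25, 7, 2, 25]
append xs[-1]+xs[0] = 25+25 = 50 → [25, 7, 2, 25, 50]
xs[0]-xs[0] = 25-25 = 0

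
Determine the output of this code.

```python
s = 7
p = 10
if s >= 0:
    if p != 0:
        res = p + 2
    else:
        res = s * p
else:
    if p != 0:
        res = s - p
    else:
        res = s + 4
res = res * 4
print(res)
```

s=7, p=10
s >= 0 is True; p != 0 is True
→ res = p + 2 = 12
res = 12*4 = 48

48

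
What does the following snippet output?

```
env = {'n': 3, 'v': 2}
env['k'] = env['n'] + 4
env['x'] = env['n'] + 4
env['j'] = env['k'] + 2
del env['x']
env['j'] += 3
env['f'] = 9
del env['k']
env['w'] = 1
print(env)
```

env['k'] = env['n']+4 = 7 → {'n': 3, 'v': 2, 'k': 7}
env['x'] = env['n']+4 = 7 → {'n': 3, 'v': 2, 'k': 7, 'x': 7}
env['j'] = env['k']+2 = 9 → {'n': 3, 'v': 2, 'k': 7, 'x': 7, 'j': 9}
del 'x' → {'n': 3, 'v': 2, 'k': 7, 'j': 9}
env['j'] = 9+3 = 12 → {'n': 3, 'v': 2, 'k': 7, 'j': 12}
env['f'] = 9 → {'n': 3, 'v': 2, 'k': 7, 'j': 12, 'f': 9}
del 'k' → {'n': 3, 'v': 2, 'j': 12, 'f': 9}
env['w'] = 1 → {'n': 3, 'v': 2, 'j': 12, 'f': 9, 'w': 1}

{'n': 3, 'v': 2, 'j': 12, 'f': 9, 'w': 1}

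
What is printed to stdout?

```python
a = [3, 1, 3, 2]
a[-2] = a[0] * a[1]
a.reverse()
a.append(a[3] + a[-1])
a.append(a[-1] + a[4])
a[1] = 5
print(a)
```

[2, 5, 1, 3, 6, 12]

a[-2] = a[0]*a[1] = 3*1 = 3 → [3, 1, 3, 2]
reverse → [2, 3, 1, 3]
append a[3]+a[-1] = 3+3 = 6 → [2, 3, 1, 3, 6]
append a[-1]+a[4] = 6+6 = 12 → [2, 3, 1, 3, 6, 12]
a[1] = 5 → [2, 5, 1, 3, 6, 12]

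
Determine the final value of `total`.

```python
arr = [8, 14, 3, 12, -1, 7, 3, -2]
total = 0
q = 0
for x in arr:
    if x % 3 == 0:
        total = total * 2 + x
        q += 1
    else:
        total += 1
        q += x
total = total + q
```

89

x=8: not %3==0, total = 0+1 = 1; q=8
x=14: not %3==0, total = 1+1 = 2; q=22
x=3: %3==0, total = 2*2+3 = 7; q=23
x=12: %3==0, total = 7*2+12 = 26; q=24
x=-1: not %3==0, total = 26+1 = 27; q=23
x=7: not %3==0, total = 27+1 = 28; q=30
x=3: %3==0, total = 28*2+3 = 59; q=31
x=-2: not %3==0, total = 59+1 = 60; q=29
total+q = 60+29 = 89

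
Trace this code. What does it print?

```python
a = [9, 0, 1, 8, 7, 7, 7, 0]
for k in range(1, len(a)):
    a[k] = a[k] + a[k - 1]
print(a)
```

[9, 9, 10, 18, 25, 32, 39, 39]

k=1: a[1] = 0+9 = 9 → [9, 9, 1, 8, 7, 7, 7, 0]
k=2: a[2] = 1+9 = 10 → [9, 9, 10, 8, 7, 7, 7, 0]
k=3: a[3] = 8+10 = 18 → [9, 9, 10, 18, 7, 7, 7, 0]
k=4: a[4] = 7+18 = 25 → [9, 9, 10, 18, 25, 7, 7, 0]
k=5: a[5] = 7+25 = 32 → [9, 9, 10, 18, 25, 32, 7, 0]
k=6: a[6] = 7+32 = 39 → [9, 9, 10, 18, 25, 32, 39, 0]
k=7: a[7] = 0+39 = 39 → [9, 9, 10, 18, 25, 32, 39, 39]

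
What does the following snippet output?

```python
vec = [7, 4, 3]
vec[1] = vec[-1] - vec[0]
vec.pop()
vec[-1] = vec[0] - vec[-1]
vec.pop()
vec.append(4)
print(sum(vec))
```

vec[1] = vec[-1]-vec[0] = 3-7 = -4 → [7, -4, 3]
pop() removes 3 → [7, -4]
vec[-1] = vec[0]-vec[-1] = 7-(-4) = 11 → [7, 11]
pop() removes 11 → [7]
append 4 → [7, 4]
sum = 11

11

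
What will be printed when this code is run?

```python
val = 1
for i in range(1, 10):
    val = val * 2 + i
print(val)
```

1525

i=1: val = 1*2+1 = 3
i=2: val = 3*2+2 = 8
i=3: val = 8*2+3 = 19
i=4: val = 19*2+4 = 42
i=5: val = 42*2+5 = 89
i=6: val = 89*2+6 = 184
i=7: val = 184*2+7 = 375
i=8: val = 375*2+8 = 758
i=9: val = 758*2+9 = 1525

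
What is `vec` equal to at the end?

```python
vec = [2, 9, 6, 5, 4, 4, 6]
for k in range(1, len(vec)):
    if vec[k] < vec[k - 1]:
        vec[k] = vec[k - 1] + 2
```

[2, 9, 11, 13, 15, 17, 19]

k=1: 9>=2, unchanged → [2, 9, 6, 5, 4, 4, 6]
k=2: 6<9, vec[2] = 9+2 = 11 → [2, 9, 11, 5, 4, 4, 6]
k=3: 5<11, vec[3] = 11+2 = 13 → [2, 9, 11, 13, 4, 4, 6]
k=4: 4<13, vec[4] = 13+2 = 15 → [2, 9, 11, 13, 15, 4, 6]
k=5: 4<15, vec[5] = 15+2 = 17 → [2, 9, 11, 13, 15, 17, 6]
k=6: 6<17, vec[6] = 17+2 = 19 → [2, 9, 11, 13, 15, 17, 19]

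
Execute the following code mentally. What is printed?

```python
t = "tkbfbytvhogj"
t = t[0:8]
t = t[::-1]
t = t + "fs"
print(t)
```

slice [0:8] → 'tkbfbytv'
reverse → 'vtybfbkt'
+ 'fs' → 'vtybfbktfs'

vtybfbktfs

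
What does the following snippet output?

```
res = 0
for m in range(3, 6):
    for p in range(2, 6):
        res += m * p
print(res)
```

168

m=3,p=2: res = 0+6 = 6
m=3,p=3: res = 6+9 = 15
m=3,p=4: res = 15+12 = 27
m=3,p=5: res = 27+15 = 42
m=4,p=2: res = 42+8 = 50
m=4,p=3: res = 50+12 = 62
m=4,p=4: res = 62+16 = 78
m=4,p=5: res = 78+20 = 98
m=5,p=2: res = 98+10 = 108
m=5,p=3: res = 108+15 = 123
m=5,p=4: res = 123+20 = 143
m=5,p=5: res = 143+25 = 168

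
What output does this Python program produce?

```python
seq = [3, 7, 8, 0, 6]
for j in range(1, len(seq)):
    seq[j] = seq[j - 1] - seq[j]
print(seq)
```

[3, -4, -12, -12, -18]

j=1: seq[1] = 3-7 = -4 → [3, -4, 8, 0, 6]
j=2: seq[2] = (-4)-8 = -12 → [3, -4, -12, 0, 6]
j=3: seq[3] = (-12)-0 = -12 → [3, -4, -12, -12, 6]
j=4: seq[4] = (-12)-6 = -18 → [3, -4, -12, -12, -18]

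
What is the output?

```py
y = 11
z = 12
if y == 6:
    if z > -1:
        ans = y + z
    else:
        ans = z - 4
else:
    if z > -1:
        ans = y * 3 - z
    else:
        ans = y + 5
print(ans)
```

21

y=11, z=12
y == 6 is False; z > -1 is True
→ ans = y * 3 - z = 21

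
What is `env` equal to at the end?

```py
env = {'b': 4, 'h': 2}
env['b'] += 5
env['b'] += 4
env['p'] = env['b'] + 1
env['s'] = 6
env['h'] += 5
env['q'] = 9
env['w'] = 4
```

{'b': 13, 'h': 7, 'p': 14, 's': 6, 'q': 9, 'w': 4}

env['b'] = 4+5 = 9 → {'b': 9, 'h': 2}
env['b'] = 9+4 = 13 → {'b': 13, 'h': 2}
env['p'] = env['b']+1 = 14 → {'b': 13, 'h': 2, 'p': 14}
env['s'] = 6 → {'b': 13, 'h': 2, 'p': 14, 's': 6}
env['h'] = 2+5 = 7 → {'b': 13, 'h': 7, 'p': 14, 's': 6}
env['q'] = 9 → {'b': 13, 'h': 7, 'p': 14, 's': 6, 'q': 9}
env['w'] = 4 → {'b': 13, 'h': 7, 'p': 14, 's': 6, 'q': 9, 'w': 4}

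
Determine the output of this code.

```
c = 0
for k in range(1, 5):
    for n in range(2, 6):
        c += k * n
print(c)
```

140

k=1,n=2: c = 0+2 = 2
k=1,n=3: c = 2+3 = 5
k=1,n=4: c = 5+4 = 9
k=1,n=5: c = 9+5 = 14
k=2,n=2: c = 14+4 = 18
k=2,n=3: c = 18+6 = 24
k=2,n=4: c = 24+8 = 32
k=2,n=5: c = 32+10 = 42
k=3,n=2: c = 42+6 = 48
k=3,n=3: c = 48+9 = 57
k=3,n=4: c = 57+12 = 69
k=3,n=5: c = 69+15 = 84
k=4,n=2: c = 84+8 = 92
k=4,n=3: c = 92+12 = 104
k=4,n=4: c = 104+16 = 120
k=4,n=5: c = 120+20 = 140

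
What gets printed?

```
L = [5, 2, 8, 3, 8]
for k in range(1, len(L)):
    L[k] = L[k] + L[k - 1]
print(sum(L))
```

71

k=1: L[1] = 2+5 = 7 → [5, 7, 8, 3, 8]
k=2: L[2] = 8+7 = 15 → [5, 7, 15, 3, 8]
k=3: L[3] = 3+15 = 18 → [5, 7, 15, 18, 8]
k=4: L[4] = 8+18 = 26 → [5, 7, 15, 18, 26]
sum = 71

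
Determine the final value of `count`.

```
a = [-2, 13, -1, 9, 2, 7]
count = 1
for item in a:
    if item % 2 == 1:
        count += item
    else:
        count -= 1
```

27

item=-2: not odd, count = 1-1 = 0
item=13: odd, count = 0+13 = 13
item=-1: odd, count = 13+(-1) = 12
item=9: odd, count = 12+9 = 21
item=2: not odd, count = 21-1 = 20
item=7: odd, count = 20+7 = 27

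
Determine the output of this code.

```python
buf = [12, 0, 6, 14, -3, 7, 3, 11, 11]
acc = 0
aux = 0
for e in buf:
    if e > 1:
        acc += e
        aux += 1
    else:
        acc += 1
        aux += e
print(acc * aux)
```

e=12: >1, acc = 0+12 = 12; aux=1
e=0: not >1, acc = 12+1 = 13; aux=1
e=6: >1, acc = 13+6 = 19; aux=2
e=14: >1, acc = 19+14 = 33; aux=3
e=-3: not >1, acc = 33+1 = 34; aux=0
e=7: >1, acc = 34+7 = 41; aux=1
e=3: >1, acc = 41+3 = 44; aux=2
e=11: >1, acc = 44+11 = 55; aux=3
e=11: >1, acc = 55+11 = 66; aux=4
acc*aux = 66*4 = 264

264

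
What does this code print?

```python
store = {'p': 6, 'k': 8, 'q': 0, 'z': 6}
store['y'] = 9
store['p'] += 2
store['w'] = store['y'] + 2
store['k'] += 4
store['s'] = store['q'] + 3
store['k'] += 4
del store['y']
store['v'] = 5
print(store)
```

{'p': 8, 'k': 16, 'q': 0, 'z': 6, 'w': 11, 's': 3, 'v': 5}

store['y'] = 9 → {'p': 6, 'k': 8, 'q': 0, 'z': 6, 'y': 9}
store['p'] = 6+2 = 8 → {'p': 8, 'k': 8, 'q': 0, 'z': 6, 'y': 9}
store['w'] = store['y']+2 = 11 → {'p': 8, 'k': 8, 'q': 0, 'z': 6, 'y': 9, 'w': 11}
store['k'] = 8+4 = 12 → {'p': 8, 'k': 12, 'q': 0, 'z': 6, 'y': 9, 'w': 11}
store['s'] = store['q']+3 = 3 → {'p': 8, 'k': 12, 'q': 0, 'z': 6, 'y': 9, 'w': 11, 's': 3}
store['k'] = 12+4 = 16 → {'p': 8, 'k': 16, 'q': 0, 'z': 6, 'y': 9, 'w': 11, 's': 3}
del 'y' → {'p': 8, 'k': 16, 'q': 0, 'z': 6, 'w': 11, 's': 3}
store['v'] = 5 → {'p': 8, 'k': 16, 'q': 0, 'z': 6, 'w': 11, 's': 3, 'v': 5}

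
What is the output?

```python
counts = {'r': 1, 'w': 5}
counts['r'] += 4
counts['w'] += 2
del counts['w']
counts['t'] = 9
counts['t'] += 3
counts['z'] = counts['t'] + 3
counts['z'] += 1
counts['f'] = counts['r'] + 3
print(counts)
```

{'r': 5, 't': 12, 'z': 16, 'f': 8}

counts['r'] = 1+4 = 5 → {'r': 5, 'w': 5}
counts['w'] = 5+2 = 7 → {'r': 5, 'w': 7}
del 'w' → {'r': 5}
counts['t'] = 9 → {'r': 5, 't': 9}
counts['t'] = 9+3 = 12 → {'r': 5, 't': 12}
counts['z'] = counts['t']+3 = 15 → {'r': 5, 't': 12, 'z': 15}
counts['z'] = 15+1 = 16 → {'r': 5, 't': 12, 'z': 16}
counts['f'] = counts['r']+3 = 8 → {'r': 5, 't': 12, 'z': 16, 'f': 8}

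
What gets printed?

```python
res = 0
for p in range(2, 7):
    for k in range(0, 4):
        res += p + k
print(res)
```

110

p=2,k=0: res = 0+2 = 2
p=2,k=1: res = 2+3 = 5
p=2,k=2: res = 5+4 = 9
p=2,k=3: res = 9+5 = 14
p=3,k=0: res = 14+3 = 17
p=3,k=1: res = 17+4 = 21
p=3,k=2: res = 21+5 = 26
p=3,k=3: res = 26+6 = 32
p=4,k=0: res = 32+4 = 36
p=4,k=1: res = 36+5 = 41
p=4,k=2: res = 41+6 = 47
p=4,k=3: res = 47+7 = 54
p=5,k=0: res = 54+5 = 59
p=5,k=1: res = 59+6 = 65
p=5,k=2: res = 65+7 = 72
p=5,k=3: res = 72+8 = 80
p=6,k=0: res = 80+6 = 86
p=6,k=1: res = 86+7 = 93
p=6,k=2: res = 93+8 = 101
p=6,k=3: res = 101+9 = 110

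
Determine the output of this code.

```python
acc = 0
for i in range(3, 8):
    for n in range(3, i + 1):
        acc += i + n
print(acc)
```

i=3,n=3: acc = 0+6 = 6
i=4,n=3: acc = 6+7 = 13
i=4,n=4: acc = 13+8 = 21
i=5,n=3: acc = 21+8 = 29
i=5,n=4: acc = 29+9 = 38
i=5,n=5: acc = 38+10 = 48
i=6,n=3: acc = 48+9 = 57
i=6,n=4: acc = 57+10 = 67
i=6,n=5: acc = 67+11 = 78
i=6,n=6: acc = 78+12 = 90
i=7,n=3: acc = 90+10 = 100
i=7,n=4: acc = 100+11 = 111
i=7,n=5: acc = 111+12 = 123
i=7,n=6: acc = 123+13 = 136
i=7,n=7: acc = 136+14 = 150

150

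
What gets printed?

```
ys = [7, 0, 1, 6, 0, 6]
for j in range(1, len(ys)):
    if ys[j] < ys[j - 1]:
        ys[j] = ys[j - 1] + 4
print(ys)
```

j=1: 0<7, ys[1] = 7+4 = 11 → [7, 11, 1, 6, 0, 6]
j=2: 1<11, ys[2] = 11+4 = 15 → [7, 11, 15, 6, 0, 6]
j=3: 6<15, ys[3] = 15+4 = 19 → [7, 11, 15, 19, 0, 6]
j=4: 0<19, ys[4] = 19+4 = 23 → [7, 11, 15, 19, 23, 6]
j=5: 6<23, ys[5] = 23+4 = 27 → [7, 11, 15, 19, 23, 27]

[7, 11, 15, 19, 23, 27]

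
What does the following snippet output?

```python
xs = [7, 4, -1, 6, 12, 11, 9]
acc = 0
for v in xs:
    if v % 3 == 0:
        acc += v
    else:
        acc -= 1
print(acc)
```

23

v=7: not %3==0, acc = 0-1 = -1
v=4: not %3==0, acc = (-1)-1 = -2
v=-1: not %3==0, acc = (-2)-1 = -3
v=6: %3==0, acc = (-3)+6 = 3
v=12: %3==0, acc = 3+12 = 15
v=11: not %3==0, acc = 15-1 = 14
v=9: %3==0, acc = 14+9 = 23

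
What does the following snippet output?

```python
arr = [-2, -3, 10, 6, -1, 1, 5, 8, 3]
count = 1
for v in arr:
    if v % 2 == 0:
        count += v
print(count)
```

23

v=-2: even, count = 1+(-2) = -1
v=-3: not even
v=10: even, count = (-1)+10 = 9
v=6: even, count = 9+6 = 15
v=-1: not even
v=1: not even
v=5: not even
v=8: even, count = 15+8 = 23
v=3: not even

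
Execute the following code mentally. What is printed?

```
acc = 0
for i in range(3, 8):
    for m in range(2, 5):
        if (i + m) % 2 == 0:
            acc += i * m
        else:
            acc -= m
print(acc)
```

81

i=3,m=2: odd sum, acc = 0-2 = -2
i=3,m=3: even sum, acc = (-2)+9 = 7
i=3,m=4: odd sum, acc = 7-4 = 3
i=4,m=2: even sum, acc = 3+8 = 11
i=4,m=3: odd sum, acc = 11-3 = 8
i=4,m=4: even sum, acc = 8+16 = 24
i=5,m=2: odd sum, acc = 24-2 = 22
i=5,m=3: even sum, acc = 22+15 = 37
i=5,m=4: odd sum, acc = 37-4 = 33
i=6,m=2: even sum, acc = 33+12 = 45
i=6,m=3: odd sum, acc = 45-3 = 42
i=6,m=4: even sum, acc = 42+24 = 66
i=7,m=2: odd sum, acc = 66-2 = 64
i=7,m=3: even sum, acc = 64+21 = 85
i=7,m=4: odd sum, acc = 85-4 = 81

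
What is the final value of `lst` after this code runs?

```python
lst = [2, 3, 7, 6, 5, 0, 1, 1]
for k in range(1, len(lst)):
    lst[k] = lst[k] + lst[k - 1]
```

k=1: lst[1] = 3+2 = 5 → [2, 5, 7, 6, 5, 0, 1, 1]
k=2: lst[2] = 7+5 = 12 → [2, 5, 12, 6, 5, 0, 1, 1]
k=3: lst[3] = 6+12 = 18 → [2, 5, 12, 18, 5, 0, 1, 1]
k=4: lst[4] = 5+18 = 23 → [2, 5, 12, 18, 23, 0, 1, 1]
k=5: lst[5] = 0+23 = 23 → [2, 5, 12, 18, 23, 23, 1, 1]
k=6: lst[6] = 1+23 = 24 → [2, 5, 12, 18, 23, 23, 24, 1]
k=7: lst[7] = 1+24 = 25 → [2, 5, 12, 18, 23, 23, 24, 25]

[2, 5, 12, 18, 23, 23, 24, 25]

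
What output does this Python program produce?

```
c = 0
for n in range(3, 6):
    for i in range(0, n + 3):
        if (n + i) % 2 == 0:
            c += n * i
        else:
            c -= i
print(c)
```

n=3,i=0: odd sum, c = 0-0 = 0
n=3,i=1: even sum, c = 0+3 = 3
n=3,i=2: odd sum, c = 3-2 = 1
n=3,i=3: even sum, c = 1+9 = 10
n=3,i=4: odd sum, c = 10-4 = 6
n=3,i=5: even sum, c = 6+15 = 21
n=4,i=0: even sum, c = 21+0 = 21
n=4,i=1: odd sum, c = 21-1 = 20
n=4,i=2: even sum, c = 20+8 = 28
n=4,i=3: odd sum, c = 28-3 = 25
n=4,i=4: even sum, c = 25+16 = 41
n=4,i=5: odd sum, c = 41-5 = 36
n=4,i=6: even sum, c = 36+24 = 60
n=5,i=0: odd sum, c = 60-0 = 60
n=5,i=1: even sum, c = 60+5 = 65
n=5,i=2: odd sum, c = 65-2 = 63
n=5,i=3: even sum, c = 63+15 = 78
n=5,i=4: odd sum, c = 78-4 = 74
n=5,i=5: even sum, c = 74+25 = 99
n=5,i=6: odd sum, c = 99-6 = 93
n=5,i=7: even sum, c = 93+35 = 128

128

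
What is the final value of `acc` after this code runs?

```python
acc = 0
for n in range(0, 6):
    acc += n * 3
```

45

n=0: acc = 0+0*3 = 0
n=1: acc = 0+1*3 = 3
n=2: acc = 3+2*3 = 9
n=3: acc = 9+3*3 = 18
n=4: acc = 18+4*3 = 30
n=5: acc = 30+5*3 = 45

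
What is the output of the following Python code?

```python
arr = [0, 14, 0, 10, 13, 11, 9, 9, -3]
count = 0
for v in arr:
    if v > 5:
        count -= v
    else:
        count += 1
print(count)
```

v=0: not >5, count = 0+1 = 1
v=14: >5, count = 1-14 = -13
v=0: not >5, count = (-13)+1 = -12
v=10: >5, count = (-12)-10 = -22
v=13: >5, count = (-22)-13 = -35
v=11: >5, count = (-35)-11 = -46
v=9: >5, count = (-46)-9 = -55
v=9: >5, count = (-55)-9 = -64
v=-3: not >5, count = (-64)+1 = -63

-63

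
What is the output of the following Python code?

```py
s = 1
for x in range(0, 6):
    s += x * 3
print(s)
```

46

x=0: s = 1+0*3 = 1
x=1: s = 1+1*3 = 4
x=2: s = 4+2*3 = 10
x=3: s = 10+3*3 = 19
x=4: s = 19+4*3 = 31
x=5: s = 31+5*3 = 46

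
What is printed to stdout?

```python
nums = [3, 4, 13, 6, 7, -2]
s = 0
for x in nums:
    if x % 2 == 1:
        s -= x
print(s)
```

x=3: odd, s = 0-3 = -3
x=4: not odd
x=13: odd, s = (-3)-13 = -16
x=6: not odd
x=7: odd, s = (-16)-7 = -23
x=-2: not odd

-23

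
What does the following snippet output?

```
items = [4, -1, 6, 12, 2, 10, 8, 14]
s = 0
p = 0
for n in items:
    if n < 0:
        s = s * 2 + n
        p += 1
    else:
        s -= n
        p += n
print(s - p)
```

-118

n=4: not <0, s = 0-4 = -4; p=4
n=-1: <0, s = (-4)*2+(-1) = -9; p=5
n=6: not <0, s = (-9)-6 = -15; p=11
n=12: not <0, s = (-15)-12 = -27; p=23
n=2: not <0, s = (-27)-2 = -29; p=25
n=10: not <0, s = (-29)-10 = -39; p=35
n=8: not <0, s = (-39)-8 = -47; p=43
n=14: not <0, s = (-47)-14 = -61; p=57
s-p = (-61)-57 = -118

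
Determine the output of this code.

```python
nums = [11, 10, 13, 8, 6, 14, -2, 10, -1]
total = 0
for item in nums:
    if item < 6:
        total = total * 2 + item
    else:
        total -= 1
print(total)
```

item=11: not <6, total = 0-1 = -1
item=10: not <6, total = (-1)-1 = -2
item=13: not <6, total = (-2)-1 = -3
item=8: not <6, total = (-3)-1 = -4
item=6: not <6, total = (-4)-1 = -5
item=14: not <6, total = (-5)-1 = -6
item=-2: <6, total = (-6)*2+(-2) = -14
item=10: not <6, total = (-14)-1 = -15
item=-1: <6, total = (-15)*2+(-1) = -31

-31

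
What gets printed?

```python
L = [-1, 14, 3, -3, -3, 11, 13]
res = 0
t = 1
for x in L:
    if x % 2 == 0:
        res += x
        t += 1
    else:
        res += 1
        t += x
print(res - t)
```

-2

x=-1: not even, res = 0+1 = 1; t=0
x=14: even, res = 1+14 = 15; t=1
x=3: not even, res = 15+1 = 16; t=4
x=-3: not even, res = 16+1 = 17; t=1
x=-3: not even, res = 17+1 = 18; t=-2
x=11: not even, res = 18+1 = 19; t=9
x=13: not even, res = 19+1 = 20; t=22
res-t = 20-22 = -2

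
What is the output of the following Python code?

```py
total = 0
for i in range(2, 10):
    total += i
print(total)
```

i=2: total = 0+2 = 2
i=3: total = 2+3 = 5
i=4: total = 5+4 = 9
i=5: total = 9+5 = 14
i=6: total = 14+6 = 20
i=7: total = 20+7 = 27
i=8: total = 27+8 = 35
i=9: total = 35+9 = 44

44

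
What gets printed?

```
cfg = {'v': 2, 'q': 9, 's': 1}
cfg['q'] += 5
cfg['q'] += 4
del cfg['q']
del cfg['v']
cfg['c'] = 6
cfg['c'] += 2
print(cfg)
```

{'s': 1, 'c': 8}

cfg['q'] = 9+5 = 14 → {'v': 2, 'q': 14, 's': 1}
cfg['q'] = 14+4 = 18 → {'v': 2, 'q': 18, 's': 1}
del 'q' → {'v': 2, 's': 1}
del 'v' → {'s': 1}
cfg['c'] = 6 → {'s': 1, 'c': 6}
cfg['c'] = 6+2 = 8 → {'s': 1, 'c': 8}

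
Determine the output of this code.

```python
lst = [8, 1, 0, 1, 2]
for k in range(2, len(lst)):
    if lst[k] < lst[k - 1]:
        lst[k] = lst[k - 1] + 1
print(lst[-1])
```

4

k=2: 0<1, lst[2] = 1+1 = 2 → [8, 1, 2, 1, 2]
k=3: 1<2, lst[3] = 2+1 = 3 → [8, 1, 2, 3, 2]
k=4: 2<3, lst[4] = 3+1 = 4 → [8, 1, 2, 3, 4]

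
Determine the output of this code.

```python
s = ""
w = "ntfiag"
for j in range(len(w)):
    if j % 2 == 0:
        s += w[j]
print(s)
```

j=0: add 'n' → 'n'
j=1: skip
j=2: add 'f' → 'nf'
j=3: skip
j=4: add 'a' → 'nfa'
j=5: skip

nfa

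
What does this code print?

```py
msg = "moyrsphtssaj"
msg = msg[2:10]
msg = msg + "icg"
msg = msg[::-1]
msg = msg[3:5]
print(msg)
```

slice [2:10] → 'yrsphtss'
+ 'icg' → 'yrsphtssicg'
reverse → 'gcissthpsry'
slice [3:5] → 'ss'

ss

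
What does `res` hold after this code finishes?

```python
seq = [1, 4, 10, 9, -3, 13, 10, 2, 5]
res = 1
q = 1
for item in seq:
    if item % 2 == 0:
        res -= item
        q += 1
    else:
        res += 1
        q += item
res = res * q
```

item=1: not even, res = 1+1 = 2; q=2
item=4: even, res = 2-4 = -2; q=3
item=10: even, res = (-2)-10 = -12; q=4
item=9: not even, res = (-12)+1 = -11; q=13
item=-3: not even, res = (-11)+1 = -10; q=10
item=13: not even, res = (-10)+1 = -9; q=23
item=10: even, res = (-9)-10 = -19; q=24
item=2: even, res = (-19)-2 = -21; q=25
item=5: not even, res = (-21)+1 = -20; q=30
res*q = (-20)*30 = -600

-600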